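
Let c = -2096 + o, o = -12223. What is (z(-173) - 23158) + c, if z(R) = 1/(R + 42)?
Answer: -4909488/131 ≈ -37477.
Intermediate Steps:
c = -14319 (c = -2096 - 12223 = -14319)
z(R) = 1/(42 + R)
(z(-173) - 23158) + c = (1/(42 - 173) - 23158) - 14319 = (1/(-131) - 23158) - 14319 = (-1/131 - 23158) - 14319 = -3033699/131 - 14319 = -4909488/131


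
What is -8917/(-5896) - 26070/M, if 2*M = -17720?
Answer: 11635667/2611928 ≈ 4.4548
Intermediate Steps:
M = -8860 (M = (1/2)*(-17720) = -8860)
-8917/(-5896) - 26070/M = -8917/(-5896) - 26070/(-8860) = -8917*(-1/5896) - 26070*(-1/8860) = 8917/5896 + 2607/886 = 11635667/2611928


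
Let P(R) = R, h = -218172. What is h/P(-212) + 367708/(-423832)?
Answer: 5774395063/5615774 ≈ 1028.2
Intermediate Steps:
h/P(-212) + 367708/(-423832) = -218172/(-212) + 367708/(-423832) = -218172*(-1/212) + 367708*(-1/423832) = 54543/53 - 91927/105958 = 5774395063/5615774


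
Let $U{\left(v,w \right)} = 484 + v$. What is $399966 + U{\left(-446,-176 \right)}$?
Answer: $400004$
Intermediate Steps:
$399966 + U{\left(-446,-176 \right)} = 399966 + \left(484 - 446\right) = 399966 + 38 = 400004$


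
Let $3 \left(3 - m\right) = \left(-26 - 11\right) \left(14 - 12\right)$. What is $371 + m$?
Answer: $\frac{1196}{3} \approx 398.67$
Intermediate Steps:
$m = \frac{83}{3}$ ($m = 3 - \frac{\left(-26 - 11\right) \left(14 - 12\right)}{3} = 3 - \frac{\left(-37\right) \left(14 - 12\right)}{3} = 3 - \frac{\left(-37\right) 2}{3} = 3 - - \frac{74}{3} = 3 + \frac{74}{3} = \frac{83}{3} \approx 27.667$)
$371 + m = 371 + \frac{83}{3} = \frac{1196}{3}$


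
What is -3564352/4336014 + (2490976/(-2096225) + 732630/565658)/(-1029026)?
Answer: -1087273562054088023418797/1322661956870452720910550 ≈ -0.82203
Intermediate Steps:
-3564352/4336014 + (2490976/(-2096225) + 732630/565658)/(-1029026) = -3564352*1/4336014 + (2490976*(-1/2096225) + 732630*(1/565658))*(-1/1029026) = -1782176/2168007 + (-2490976/2096225 + 366315/282829)*(-1/1029026) = -1782176/2168007 + (63358409771/592873220525)*(-1/1029026) = -1782176/2168007 - 63358409771/610081958623958650 = -1087273562054088023418797/1322661956870452720910550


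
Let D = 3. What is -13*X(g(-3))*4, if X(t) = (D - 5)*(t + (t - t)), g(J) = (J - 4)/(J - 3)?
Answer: 364/3 ≈ 121.33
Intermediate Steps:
g(J) = (-4 + J)/(-3 + J)
X(t) = -2*t (X(t) = (3 - 5)*(t + (t - t)) = -2*(t + 0) = -2*t)
-13*X(g(-3))*4 = -(-26)*(-4 - 3)/(-3 - 3)*4 = -(-26)*-7/(-6)*4 = -(-26)*(-⅙*(-7))*4 = -(-26)*7/6*4 = -13*(-7/3)*4 = (91/3)*4 = 364/3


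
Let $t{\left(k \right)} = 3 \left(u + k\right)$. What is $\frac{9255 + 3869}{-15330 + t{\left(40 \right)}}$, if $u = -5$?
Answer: $- \frac{13124}{15225} \approx -0.862$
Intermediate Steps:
$t{\left(k \right)} = -15 + 3 k$ ($t{\left(k \right)} = 3 \left(-5 + k\right) = -15 + 3 k$)
$\frac{9255 + 3869}{-15330 + t{\left(40 \right)}} = \frac{9255 + 3869}{-15330 + \left(-15 + 3 \cdot 40\right)} = \frac{13124}{-15330 + \left(-15 + 120\right)} = \frac{13124}{-15330 + 105} = \frac{13124}{-15225} = 13124 \left(- \frac{1}{15225}\right) = - \frac{13124}{15225}$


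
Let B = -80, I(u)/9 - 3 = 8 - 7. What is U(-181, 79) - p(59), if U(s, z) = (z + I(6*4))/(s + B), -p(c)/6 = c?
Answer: 92279/261 ≈ 353.56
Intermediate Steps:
p(c) = -6*c
I(u) = 36 (I(u) = 27 + 9*(8 - 7) = 27 + 9*1 = 27 + 9 = 36)
U(s, z) = (36 + z)/(-80 + s) (U(s, z) = (z + 36)/(s - 80) = (36 + z)/(-80 + s))
U(-181, 79) - p(59) = (36 + 79)/(-80 - 181) - (-6)*59 = 115/(-261) - 1*(-354) = -1/261*115 + 354 = -115/261 + 354 = 92279/261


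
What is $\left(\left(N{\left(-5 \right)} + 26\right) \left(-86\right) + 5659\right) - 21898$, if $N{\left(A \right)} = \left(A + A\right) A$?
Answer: $-22775$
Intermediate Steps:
$N{\left(A \right)} = 2 A^{2}$ ($N{\left(A \right)} = 2 A A = 2 A^{2}$)
$\left(\left(N{\left(-5 \right)} + 26\right) \left(-86\right) + 5659\right) - 21898 = \left(\left(2 \left(-5\right)^{2} + 26\right) \left(-86\right) + 5659\right) - 21898 = \left(\left(2 \cdot 25 + 26\right) \left(-86\right) + 5659\right) - 21898 = \left(\left(50 + 26\right) \left(-86\right) + 5659\right) - 21898 = \left(76 \left(-86\right) + 5659\right) - 21898 = \left(-6536 + 5659\right) - 21898 = -877 - 21898 = -22775$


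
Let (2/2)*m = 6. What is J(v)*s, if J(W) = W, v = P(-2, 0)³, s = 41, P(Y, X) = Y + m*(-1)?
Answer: -20992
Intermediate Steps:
m = 6
P(Y, X) = -6 + Y (P(Y, X) = Y + 6*(-1) = Y - 6 = -6 + Y)
v = -512 (v = (-6 - 2)³ = (-8)³ = -512)
J(v)*s = -512*41 = -20992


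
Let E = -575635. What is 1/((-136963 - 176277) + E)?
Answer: -1/888875 ≈ -1.1250e-6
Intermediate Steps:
1/((-136963 - 176277) + E) = 1/((-136963 - 176277) - 575635) = 1/(-313240 - 575635) = 1/(-888875) = -1/888875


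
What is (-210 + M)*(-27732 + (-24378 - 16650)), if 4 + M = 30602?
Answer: -2089478880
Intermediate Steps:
M = 30598 (M = -4 + 30602 = 30598)
(-210 + M)*(-27732 + (-24378 - 16650)) = (-210 + 30598)*(-27732 + (-24378 - 16650)) = 30388*(-27732 - 41028) = 30388*(-68760) = -2089478880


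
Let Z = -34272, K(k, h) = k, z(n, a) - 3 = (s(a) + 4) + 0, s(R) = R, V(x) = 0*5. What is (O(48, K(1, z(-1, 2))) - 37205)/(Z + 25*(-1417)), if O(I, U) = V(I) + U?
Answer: 37204/69697 ≈ 0.53380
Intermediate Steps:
V(x) = 0
z(n, a) = 7 + a (z(n, a) = 3 + ((a + 4) + 0) = 3 + ((4 + a) + 0) = 3 + (4 + a) = 7 + a)
O(I, U) = U (O(I, U) = 0 + U = U)
(O(48, K(1, z(-1, 2))) - 37205)/(Z + 25*(-1417)) = (1 - 37205)/(-34272 + 25*(-1417)) = -37204/(-34272 - 35425) = -37204/(-69697) = -37204*(-1/69697) = 37204/69697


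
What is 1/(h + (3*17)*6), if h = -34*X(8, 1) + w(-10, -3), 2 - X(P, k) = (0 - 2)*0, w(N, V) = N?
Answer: 1/228 ≈ 0.0043860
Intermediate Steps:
X(P, k) = 2 (X(P, k) = 2 - (0 - 2)*0 = 2 - (-2)*0 = 2 - 1*0 = 2 + 0 = 2)
h = -78 (h = -34*2 - 10 = -68 - 10 = -78)
1/(h + (3*17)*6) = 1/(-78 + (3*17)*6) = 1/(-78 + 51*6) = 1/(-78 + 306) = 1/228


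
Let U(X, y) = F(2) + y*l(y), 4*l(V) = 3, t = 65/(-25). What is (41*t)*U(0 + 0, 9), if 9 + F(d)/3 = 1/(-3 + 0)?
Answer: 9061/4 ≈ 2265.3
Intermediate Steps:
F(d) = -28 (F(d) = -27 + 3/(-3 + 0) = -27 + 3/(-3) = -27 + 3*(-1/3) = -27 - 1 = -28)
t = -13/5 (t = 65*(-1/25) = -13/5 ≈ -2.6000)
l(V) = 3/4 (l(V) = (1/4)*3 = 3/4)
U(X, y) = -28 + 3*y/4 (U(X, y) = -28 + y*(3/4) = -28 + 3*y/4)
(41*t)*U(0 + 0, 9) = (41*(-13/5))*(-28 + (3/4)*9) = -533*(-28 + 27/4)/5 = -533/5*(-85/4) = 9061/4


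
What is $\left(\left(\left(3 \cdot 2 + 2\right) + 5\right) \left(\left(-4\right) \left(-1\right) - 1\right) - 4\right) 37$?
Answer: $1295$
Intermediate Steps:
$\left(\left(\left(3 \cdot 2 + 2\right) + 5\right) \left(\left(-4\right) \left(-1\right) - 1\right) - 4\right) 37 = \left(\left(\left(6 + 2\right) + 5\right) \left(4 - 1\right) - 4\right) 37 = \left(\left(8 + 5\right) 3 - 4\right) 37 = \left(13 \cdot 3 - 4\right) 37 = \left(39 - 4\right) 37 = 35 \cdot 37 = 1295$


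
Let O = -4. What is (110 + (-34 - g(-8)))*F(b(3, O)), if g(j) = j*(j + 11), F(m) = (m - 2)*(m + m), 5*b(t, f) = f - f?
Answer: 0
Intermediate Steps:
b(t, f) = 0 (b(t, f) = (f - f)/5 = (⅕)*0 = 0)
F(m) = 2*m*(-2 + m) (F(m) = (-2 + m)*(2*m) = 2*m*(-2 + m))
g(j) = j*(11 + j)
(110 + (-34 - g(-8)))*F(b(3, O)) = (110 + (-34 - (-8)*(11 - 8)))*(2*0*(-2 + 0)) = (110 + (-34 - (-8)*3))*(2*0*(-2)) = (110 + (-34 - 1*(-24)))*0 = (110 + (-34 + 24))*0 = (110 - 10)*0 = 100*0 = 0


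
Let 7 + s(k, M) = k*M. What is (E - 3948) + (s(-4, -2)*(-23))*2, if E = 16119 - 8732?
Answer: 3393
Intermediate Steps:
s(k, M) = -7 + M*k (s(k, M) = -7 + k*M = -7 + M*k)
E = 7387
(E - 3948) + (s(-4, -2)*(-23))*2 = (7387 - 3948) + ((-7 - 2*(-4))*(-23))*2 = 3439 + ((-7 + 8)*(-23))*2 = 3439 + (1*(-23))*2 = 3439 - 23*2 = 3439 - 46 = 3393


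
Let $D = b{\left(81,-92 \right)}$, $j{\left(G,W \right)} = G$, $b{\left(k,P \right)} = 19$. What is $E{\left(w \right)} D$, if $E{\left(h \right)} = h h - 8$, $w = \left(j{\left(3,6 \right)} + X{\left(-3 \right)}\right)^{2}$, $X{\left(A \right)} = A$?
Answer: $-152$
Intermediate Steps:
$D = 19$
$w = 0$ ($w = \left(3 - 3\right)^{2} = 0^{2} = 0$)
$E{\left(h \right)} = -8 + h^{2}$ ($E{\left(h \right)} = h^{2} - 8 = -8 + h^{2}$)
$E{\left(w \right)} D = \left(-8 + 0^{2}\right) 19 = \left(-8 + 0\right) 19 = \left(-8\right) 19 = -152$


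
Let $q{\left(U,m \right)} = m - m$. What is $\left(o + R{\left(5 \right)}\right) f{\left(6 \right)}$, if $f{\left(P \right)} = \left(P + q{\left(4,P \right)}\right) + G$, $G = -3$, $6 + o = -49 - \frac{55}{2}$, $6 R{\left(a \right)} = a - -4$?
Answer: $-243$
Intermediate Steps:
$R{\left(a \right)} = \frac{2}{3} + \frac{a}{6}$ ($R{\left(a \right)} = \frac{a - -4}{6} = \frac{a + 4}{6} = \frac{4 + a}{6} = \frac{2}{3} + \frac{a}{6}$)
$q{\left(U,m \right)} = 0$
$o = - \frac{165}{2}$ ($o = -6 - \left(49 + \frac{55}{2}\right) = -6 - \left(49 + 55 \cdot \frac{1}{2}\right) = -6 - \frac{153}{2} = - \frac{165}{2} \approx -82.5$)
$f{\left(P \right)} = -3 + P$ ($f{\left(P \right)} = \left(P + 0\right) - 3 = P - 3 = -3 + P$)
$\left(o + R{\left(5 \right)}\right) f{\left(6 \right)} = \left(- \frac{165}{2} + \left(\frac{2}{3} + \frac{1}{6} \cdot 5\right)\right) \left(-3 + 6\right) = \left(- \frac{165}{2} + \left(\frac{2}{3} + \frac{5}{6}\right)\right) 3 = \left(- \frac{165}{2} + \frac{3}{2}\right) 3 = \left(-81\right) 3 = -243$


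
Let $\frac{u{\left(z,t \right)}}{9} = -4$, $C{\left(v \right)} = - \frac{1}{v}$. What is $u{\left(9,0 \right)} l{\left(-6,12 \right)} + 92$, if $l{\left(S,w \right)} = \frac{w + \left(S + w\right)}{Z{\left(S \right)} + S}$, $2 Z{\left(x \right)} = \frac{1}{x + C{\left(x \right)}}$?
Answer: $\frac{14092}{71} \approx 198.48$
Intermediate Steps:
$u{\left(z,t \right)} = -36$ ($u{\left(z,t \right)} = 9 \left(-4\right) = -36$)
$Z{\left(x \right)} = \frac{1}{2 \left(x - \frac{1}{x}\right)}$
$l{\left(S,w \right)} = \frac{S + 2 w}{S + \frac{S}{2 \left(-1 + S^{2}\right)}}$ ($l{\left(S,w \right)} = \frac{w + \left(S + w\right)}{\frac{S}{2 \left(-1 + S^{2}\right)} + S} = \frac{S + 2 w}{S + \frac{S}{2 \left(-1 + S^{2}\right)}}$)
$u{\left(9,0 \right)} l{\left(-6,12 \right)} + 92 = - 36 \frac{2 \left(-1 + \left(-6\right)^{2}\right) \left(-6 + 2 \cdot 12\right)}{\left(-6\right) \left(-1 + 2 \left(-6\right)^{2}\right)} + 92 = - 36 \cdot 2 \left(- \frac{1}{6}\right) \frac{1}{-1 + 2 \cdot 36} \left(-1 + 36\right) \left(-6 + 24\right) + 92 = - 36 \cdot 2 \left(- \frac{1}{6}\right) \frac{1}{-1 + 72} \cdot 35 \cdot 18 + 92 = - 36 \cdot 2 \left(- \frac{1}{6}\right) \frac{1}{71} \cdot 35 \cdot 18 + 92 = \left(-36\right) \left(- \frac{210}{71}\right) + 92 = \frac{7560}{71} + 92 = \frac{14092}{71}$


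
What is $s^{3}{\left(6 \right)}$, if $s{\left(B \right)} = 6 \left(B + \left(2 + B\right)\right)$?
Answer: $592704$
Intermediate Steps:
$s{\left(B \right)} = 12 + 12 B$ ($s{\left(B \right)} = 6 \left(2 + 2 B\right) = 12 + 12 B$)
$s^{3}{\left(6 \right)} = \left(12 + 12 \cdot 6\right)^{3} = \left(12 + 72\right)^{3} = 84^{3} = 592704$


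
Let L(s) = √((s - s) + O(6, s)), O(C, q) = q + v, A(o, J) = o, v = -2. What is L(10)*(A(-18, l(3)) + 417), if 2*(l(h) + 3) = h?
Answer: 798*√2 ≈ 1128.5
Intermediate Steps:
l(h) = -3 + h/2
O(C, q) = -2 + q (O(C, q) = q - 2 = -2 + q)
L(s) = √(-2 + s) (L(s) = √((s - s) + (-2 + s)) = √(0 + (-2 + s)) = √(-2 + s))
L(10)*(A(-18, l(3)) + 417) = √(-2 + 10)*(-18 + 417) = √8*399 = (2*√2)*399 = 798*√2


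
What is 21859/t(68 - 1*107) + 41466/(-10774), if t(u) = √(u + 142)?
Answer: -20733/5387 + 21859*√103/103 ≈ 2150.0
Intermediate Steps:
t(u) = √(142 + u)
21859/t(68 - 1*107) + 41466/(-10774) = 21859/(√(142 + (68 - 1*107))) + 41466/(-10774) = 21859/(√(142 + (68 - 107))) + 41466*(-1/10774) = 21859/(√(142 - 39)) - 20733/5387 = 21859/(√103) - 20733/5387 = 21859*(√103/103) - 20733/5387 = 21859*√103/103 - 20733/5387 = -20733/5387 + 21859*√103/103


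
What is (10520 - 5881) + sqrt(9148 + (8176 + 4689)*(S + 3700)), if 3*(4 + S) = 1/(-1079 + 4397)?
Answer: 4639 + sqrt(523574003136002)/3318 ≈ 11535.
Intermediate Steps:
S = -39815/9954 (S = -4 + 1/(3*(-1079 + 4397)) = -4 + (1/3)/3318 = -4 + (1/3)*(1/3318) = -4 + 1/9954 = -39815/9954 ≈ -3.9999)
(10520 - 5881) + sqrt(9148 + (8176 + 4689)*(S + 3700)) = (10520 - 5881) + sqrt(9148 + (8176 + 4689)*(-39815/9954 + 3700)) = 4639 + sqrt(9148 + 12865*(36789985/9954)) = 4639 + sqrt(9148 + 473303157025/9954) = 4639 + sqrt(473394216217/9954) = 4639 + sqrt(523574003136002)/3318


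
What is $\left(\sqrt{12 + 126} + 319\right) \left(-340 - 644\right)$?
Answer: $-313896 - 984 \sqrt{138} \approx -3.2546 \cdot 10^{5}$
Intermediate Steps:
$\left(\sqrt{12 + 126} + 319\right) \left(-340 - 644\right) = \left(\sqrt{138} + 319\right) \left(-984\right) = \left(319 + \sqrt{138}\right) \left(-984\right) = -313896 - 984 \sqrt{138}$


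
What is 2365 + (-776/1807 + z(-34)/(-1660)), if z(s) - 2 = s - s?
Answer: 3546404763/1499810 ≈ 2364.6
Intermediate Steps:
z(s) = 2 (z(s) = 2 + (s - s) = 2 + 0 = 2)
2365 + (-776/1807 + z(-34)/(-1660)) = 2365 + (-776/1807 + 2/(-1660)) = 2365 + (-776*1/1807 + 2*(-1/1660)) = 2365 + (-776/1807 - 1/830) = 2365 - 645887/1499810 = 3546404763/1499810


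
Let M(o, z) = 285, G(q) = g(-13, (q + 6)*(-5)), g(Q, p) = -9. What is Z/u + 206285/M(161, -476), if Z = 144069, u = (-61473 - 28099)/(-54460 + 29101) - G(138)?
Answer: 221358007318/18114771 ≈ 12220.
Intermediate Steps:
G(q) = -9
u = 317803/25359 (u = (-61473 - 28099)/(-54460 + 29101) - 1*(-9) = -89572/(-25359) + 9 = -89572*(-1/25359) + 9 = 89572/25359 + 9 = 317803/25359 ≈ 12.532)
Z/u + 206285/M(161, -476) = 144069/(317803/25359) + 206285/285 = 144069*(25359/317803) + 206285*(1/285) = 3653445771/317803 + 41257/57 = 221358007318/18114771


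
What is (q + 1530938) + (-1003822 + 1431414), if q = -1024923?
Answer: 933607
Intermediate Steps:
(q + 1530938) + (-1003822 + 1431414) = (-1024923 + 1530938) + (-1003822 + 1431414) = 506015 + 427592 = 933607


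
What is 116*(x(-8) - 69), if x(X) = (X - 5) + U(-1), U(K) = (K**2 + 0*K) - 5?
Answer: -9976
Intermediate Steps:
U(K) = -5 + K**2 (U(K) = (K**2 + 0) - 5 = K**2 - 5 = -5 + K**2)
x(X) = -9 + X (x(X) = (X - 5) + (-5 + (-1)**2) = (-5 + X) + (-5 + 1) = (-5 + X) - 4 = -9 + X)
116*(x(-8) - 69) = 116*((-9 - 8) - 69) = 116*(-17 - 69) = 116*(-86) = -9976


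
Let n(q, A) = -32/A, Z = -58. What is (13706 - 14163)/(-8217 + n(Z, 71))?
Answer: 32447/583439 ≈ 0.055613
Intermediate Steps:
(13706 - 14163)/(-8217 + n(Z, 71)) = (13706 - 14163)/(-8217 - 32/71) = -457/(-8217 - 32*1/71) = -457/(-8217 - 32/71) = -457/(-583439/71) = -457*(-71/583439) = 32447/583439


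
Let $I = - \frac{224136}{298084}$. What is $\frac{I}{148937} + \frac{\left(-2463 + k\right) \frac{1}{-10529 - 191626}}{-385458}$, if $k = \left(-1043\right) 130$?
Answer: $- \frac{346972775781473}{50873768044115237190} \approx -6.8203 \cdot 10^{-6}$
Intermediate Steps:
$k = -135590$
$I = - \frac{56034}{74521}$ ($I = \left(-224136\right) \frac{1}{298084} = - \frac{56034}{74521} \approx -0.75192$)
$\frac{I}{148937} + \frac{\left(-2463 + k\right) \frac{1}{-10529 - 191626}}{-385458} = - \frac{56034}{74521 \cdot 148937} + \frac{\left(-2463 - 135590\right) \frac{1}{-10529 - 191626}}{-385458} = \left(- \frac{56034}{74521}\right) \frac{1}{148937} + - \frac{138053}{-202155} \left(- \frac{1}{385458}\right) = - \frac{56034}{11098934177} + \left(-138053\right) \left(- \frac{1}{202155}\right) \left(- \frac{1}{385458}\right) = - \frac{56034}{11098934177} + \frac{138053}{202155} \left(- \frac{1}{385458}\right) = - \frac{56034}{11098934177} - \frac{138053}{77922261990} = - \frac{346972775781473}{50873768044115237190}$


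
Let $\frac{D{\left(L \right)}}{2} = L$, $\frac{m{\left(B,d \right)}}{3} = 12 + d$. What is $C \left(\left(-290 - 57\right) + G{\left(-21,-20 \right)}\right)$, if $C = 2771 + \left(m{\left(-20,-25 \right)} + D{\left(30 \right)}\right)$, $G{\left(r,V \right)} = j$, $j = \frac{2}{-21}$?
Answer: $- \frac{20350888}{21} \approx -9.6909 \cdot 10^{5}$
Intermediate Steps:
$j = - \frac{2}{21}$ ($j = 2 \left(- \frac{1}{21}\right) = - \frac{2}{21} \approx -0.095238$)
$m{\left(B,d \right)} = 36 + 3 d$ ($m{\left(B,d \right)} = 3 \left(12 + d\right) = 36 + 3 d$)
$D{\left(L \right)} = 2 L$
$G{\left(r,V \right)} = - \frac{2}{21}$
$C = 2792$ ($C = 2771 + \left(\left(36 + 3 \left(-25\right)\right) + 2 \cdot 30\right) = 2771 + \left(\left(36 - 75\right) + 60\right) = 2771 + \left(-39 + 60\right) = 2771 + 21 = 2792$)
$C \left(\left(-290 - 57\right) + G{\left(-21,-20 \right)}\right) = 2792 \left(\left(-290 - 57\right) - \frac{2}{21}\right) = 2792 \left(-347 - \frac{2}{21}\right) = 2792 \left(- \frac{7289}{21}\right) = - \frac{20350888}{21}$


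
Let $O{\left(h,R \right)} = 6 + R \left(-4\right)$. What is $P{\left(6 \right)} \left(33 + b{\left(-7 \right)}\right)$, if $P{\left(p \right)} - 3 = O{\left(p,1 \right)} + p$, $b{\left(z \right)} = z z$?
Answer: $902$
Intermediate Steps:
$O{\left(h,R \right)} = 6 - 4 R$
$b{\left(z \right)} = z^{2}$
$P{\left(p \right)} = 5 + p$ ($P{\left(p \right)} = 3 + \left(\left(6 - 4\right) + p\right) = 3 + \left(2 + p\right) = 5 + p$)
$P{\left(6 \right)} \left(33 + b{\left(-7 \right)}\right) = \left(5 + 6\right) \left(33 + \left(-7\right)^{2}\right) = 11 \left(33 + 49\right) = 11 \cdot 82 = 902$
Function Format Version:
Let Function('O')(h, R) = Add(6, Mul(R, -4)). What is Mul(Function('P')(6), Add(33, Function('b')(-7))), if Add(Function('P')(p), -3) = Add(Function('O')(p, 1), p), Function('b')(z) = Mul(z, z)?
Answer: 902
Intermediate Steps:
Function('O')(h, R) = Add(6, Mul(-4, R))
Function('b')(z) = Pow(z, 2)
Function('P')(p) = Add(5, p) (Function('P')(p) = Add(3, Add(Add(6, Mul(-4, 1)), p)) = Add(3, Add(Add(6, -4), p)) = Add(3, Add(2, p)) = Add(5, p))
Mul(Function('P')(6), Add(33, Function('b')(-7))) = Mul(Add(5, 6), Add(33, Pow(-7, 2))) = Mul(11, Add(33, 49)) = Mul(11, 82) = 902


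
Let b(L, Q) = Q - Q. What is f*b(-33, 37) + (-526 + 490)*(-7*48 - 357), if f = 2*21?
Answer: 24948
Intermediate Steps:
f = 42
b(L, Q) = 0
f*b(-33, 37) + (-526 + 490)*(-7*48 - 357) = 42*0 + (-526 + 490)*(-7*48 - 357) = 0 - 36*(-336 - 357) = 0 - 36*(-693) = 0 + 24948 = 24948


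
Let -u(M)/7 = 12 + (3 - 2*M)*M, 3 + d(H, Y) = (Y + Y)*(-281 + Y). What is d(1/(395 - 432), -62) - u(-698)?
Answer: -6792901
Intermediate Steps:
d(H, Y) = -3 + 2*Y*(-281 + Y) (d(H, Y) = -3 + (Y + Y)*(-281 + Y) = -3 + (2*Y)*(-281 + Y) = -3 + 2*Y*(-281 + Y))
u(M) = -84 - 7*M*(3 - 2*M) (u(M) = -7*(12 + (3 - 2*M)*M) = -7*(12 + M*(3 - 2*M)) = -84 - 7*M*(3 - 2*M))
d(1/(395 - 432), -62) - u(-698) = (-3 - 562*(-62) + 2*(-62)**2) - (-84 - 21*(-698) + 14*(-698)**2) = (-3 + 34844 + 2*3844) - (-84 + 14658 + 14*487204) = (-3 + 34844 + 7688) - (-84 + 14658 + 6820856) = 42529 - 1*6835430 = 42529 - 6835430 = -6792901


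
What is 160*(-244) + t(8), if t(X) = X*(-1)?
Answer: -39048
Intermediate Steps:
t(X) = -X
160*(-244) + t(8) = 160*(-244) - 1*8 = -39040 - 8 = -39048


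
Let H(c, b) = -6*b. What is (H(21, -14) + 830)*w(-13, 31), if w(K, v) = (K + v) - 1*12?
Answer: 5484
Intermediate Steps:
w(K, v) = -12 + K + v (w(K, v) = (K + v) - 12 = -12 + K + v)
(H(21, -14) + 830)*w(-13, 31) = (-6*(-14) + 830)*(-12 - 13 + 31) = (84 + 830)*6 = 914*6 = 5484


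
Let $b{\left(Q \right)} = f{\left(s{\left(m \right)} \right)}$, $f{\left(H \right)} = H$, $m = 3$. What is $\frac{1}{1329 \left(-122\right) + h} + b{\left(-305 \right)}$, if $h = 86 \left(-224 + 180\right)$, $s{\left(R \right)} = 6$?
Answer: $\frac{995531}{165922} \approx 6.0$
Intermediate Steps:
$b{\left(Q \right)} = 6$
$h = -3784$ ($h = 86 \left(-44\right) = -3784$)
$\frac{1}{1329 \left(-122\right) + h} + b{\left(-305 \right)} = \frac{1}{1329 \left(-122\right) - 3784} + 6 = \frac{1}{-162138 - 3784} + 6 = \frac{1}{-165922} + 6 = - \frac{1}{165922} + 6 = \frac{995531}{165922}$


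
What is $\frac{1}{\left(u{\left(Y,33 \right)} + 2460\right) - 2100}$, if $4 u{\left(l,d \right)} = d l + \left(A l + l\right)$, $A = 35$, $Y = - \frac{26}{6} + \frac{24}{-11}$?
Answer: $\frac{44}{10895} \approx 0.0040385$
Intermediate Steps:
$Y = - \frac{215}{33}$ ($Y = \left(-26\right) \frac{1}{6} + 24 \left(- \frac{1}{11}\right) = - \frac{13}{3} - \frac{24}{11} = - \frac{215}{33} \approx -6.5152$)
$u{\left(l,d \right)} = 9 l + \frac{d l}{4}$ ($u{\left(l,d \right)} = \frac{d l + \left(35 l + l\right)}{4} = \frac{d l + 36 l}{4} = \frac{36 l + d l}{4} = 9 l + \frac{d l}{4}$)
$\frac{1}{\left(u{\left(Y,33 \right)} + 2460\right) - 2100} = \frac{1}{\left(\frac{1}{4} \left(- \frac{215}{33}\right) \left(36 + 33\right) + 2460\right) - 2100} = \frac{1}{\left(\frac{1}{4} \left(- \frac{215}{33}\right) 69 + 2460\right) - 2100} = \frac{1}{\left(- \frac{4945}{44} + 2460\right) - 2100} = \frac{1}{\frac{103295}{44} - 2100} = \frac{1}{\frac{10895}{44}} = \frac{44}{10895}$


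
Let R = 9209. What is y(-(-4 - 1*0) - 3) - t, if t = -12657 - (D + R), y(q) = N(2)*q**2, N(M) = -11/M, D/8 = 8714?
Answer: 183145/2 ≈ 91573.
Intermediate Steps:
D = 69712 (D = 8*8714 = 69712)
y(q) = -11*q**2/2 (y(q) = (-11/2)*q**2 = (-11*1/2)*q**2 = -11*q**2/2)
t = -91578 (t = -12657 - (69712 + 9209) = -12657 - 1*78921 = -12657 - 78921 = -91578)
y(-(-4 - 1*0) - 3) - t = -11*(-(-4 - 1*0) - 3)**2/2 - 1*(-91578) = -11*(-(-4 + 0) - 3)**2/2 + 91578 = -11*(-1*(-4) - 3)**2/2 + 91578 = -11*(4 - 3)**2/2 + 91578 = -11/2*1**2 + 91578 = -11/2*1 + 91578 = -11/2 + 91578 = 183145/2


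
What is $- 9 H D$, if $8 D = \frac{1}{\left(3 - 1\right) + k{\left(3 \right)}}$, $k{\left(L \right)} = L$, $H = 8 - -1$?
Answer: $- \frac{81}{40} \approx -2.025$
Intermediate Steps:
$H = 9$ ($H = 8 + 1 = 9$)
$D = \frac{1}{40}$ ($D = \frac{1}{8 \left(\left(3 - 1\right) + 3\right)} = \frac{1}{8 \left(2 + 3\right)} = \frac{1}{8 \cdot 5} = \frac{1}{8} \cdot \frac{1}{5} = \frac{1}{40} \approx 0.025$)
$- 9 H D = \left(-9\right) 9 \cdot \frac{1}{40} = \left(-81\right) \frac{1}{40} = - \frac{81}{40}$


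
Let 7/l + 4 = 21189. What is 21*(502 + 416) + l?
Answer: 408404437/21185 ≈ 19278.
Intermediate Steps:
l = 7/21185 (l = 7/(-4 + 21189) = 7/21185 ≈ 0.00033042)
21*(502 + 416) + l = 21*(502 + 416) + 7/21185 = 21*918 + 7/21185 = 19278 + 7/21185 = 408404437/21185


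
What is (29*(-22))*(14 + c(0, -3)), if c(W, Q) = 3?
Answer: -10846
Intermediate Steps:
(29*(-22))*(14 + c(0, -3)) = (29*(-22))*(14 + 3) = -638*17 = -10846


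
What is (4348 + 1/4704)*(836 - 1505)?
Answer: -4561017439/1568 ≈ -2.9088e+6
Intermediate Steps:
(4348 + 1/4704)*(836 - 1505) = (4348 + 1/4704)*(-669) = (20452993/4704)*(-669) = -4561017439/1568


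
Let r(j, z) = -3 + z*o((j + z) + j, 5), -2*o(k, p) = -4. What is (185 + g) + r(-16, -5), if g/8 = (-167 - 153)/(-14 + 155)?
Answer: 21692/141 ≈ 153.84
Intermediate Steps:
o(k, p) = 2 (o(k, p) = -½*(-4) = 2)
r(j, z) = -3 + 2*z (r(j, z) = -3 + z*2 = -3 + 2*z)
g = -2560/141 (g = 8*((-167 - 153)/(-14 + 155)) = 8*(-320/141) = -2560/141 ≈ -18.156)
(185 + g) + r(-16, -5) = (185 - 2560/141) + (-3 + 2*(-5)) = 23525/141 + (-3 - 10) = 23525/141 - 13 = 21692/141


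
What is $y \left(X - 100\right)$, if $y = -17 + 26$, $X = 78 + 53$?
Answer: $279$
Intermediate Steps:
$X = 131$
$y = 9$
$y \left(X - 100\right) = 9 \left(131 - 100\right) = 9 \cdot 31 = 279$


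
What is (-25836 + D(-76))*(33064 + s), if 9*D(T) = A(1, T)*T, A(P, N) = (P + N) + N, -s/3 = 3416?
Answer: -5043431168/9 ≈ -5.6038e+8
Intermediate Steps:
s = -10248 (s = -3*3416 = -10248)
A(P, N) = P + 2*N (A(P, N) = (N + P) + N = P + 2*N)
D(T) = T*(1 + 2*T)/9 (D(T) = ((1 + 2*T)*T)/9 = (T*(1 + 2*T))/9 = T*(1 + 2*T)/9)
(-25836 + D(-76))*(33064 + s) = (-25836 + (⅑)*(-76)*(1 + 2*(-76)))*(33064 - 10248) = (-25836 + (⅑)*(-76)*(1 - 152))*22816 = (-25836 + (⅑)*(-76)*(-151))*22816 = (-25836 + 11476/9)*22816 = -221048/9*22816 = -5043431168/9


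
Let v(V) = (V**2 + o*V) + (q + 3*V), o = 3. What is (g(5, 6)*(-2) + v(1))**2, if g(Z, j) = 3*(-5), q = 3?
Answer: 1600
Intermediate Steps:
v(V) = 3 + V**2 + 6*V (v(V) = (V**2 + 3*V) + (3 + 3*V) = 3 + V**2 + 6*V)
g(Z, j) = -15
(g(5, 6)*(-2) + v(1))**2 = (-15*(-2) + (3 + 1**2 + 6*1))**2 = (30 + (3 + 1 + 6))**2 = (30 + 10)**2 = 40**2 = 1600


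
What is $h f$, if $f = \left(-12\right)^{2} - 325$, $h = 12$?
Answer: $-2172$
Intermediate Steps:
$f = -181$ ($f = 144 - 325 = -181$)
$h f = 12 \left(-181\right) = -2172$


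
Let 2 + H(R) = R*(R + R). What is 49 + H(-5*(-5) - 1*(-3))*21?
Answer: 32935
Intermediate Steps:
H(R) = -2 + 2*R**2 (H(R) = -2 + R*(R + R) = -2 + R*(2*R) = -2 + 2*R**2)
49 + H(-5*(-5) - 1*(-3))*21 = 49 + (-2 + 2*(-5*(-5) - 1*(-3))**2)*21 = 49 + (-2 + 2*(25 + 3)**2)*21 = 49 + (-2 + 2*28**2)*21 = 49 + (-2 + 2*784)*21 = 49 + (-2 + 1568)*21 = 49 + 1566*21 = 49 + 32886 = 32935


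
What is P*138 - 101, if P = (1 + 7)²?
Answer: 8731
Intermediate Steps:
P = 64 (P = 8² = 64)
P*138 - 101 = 64*138 - 101 = 8832 - 101 = 8731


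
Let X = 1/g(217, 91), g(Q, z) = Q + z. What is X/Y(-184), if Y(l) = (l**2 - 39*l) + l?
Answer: 1/12581184 ≈ 7.9484e-8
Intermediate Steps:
Y(l) = l**2 - 38*l
X = 1/308 (X = 1/(217 + 91) = 1/308 ≈ 0.0032468)
X/Y(-184) = 1/(308*((-184*(-38 - 184)))) = 1/(308*((-184*(-222)))) = (1/308)/40848 = (1/308)*(1/40848) = 1/12581184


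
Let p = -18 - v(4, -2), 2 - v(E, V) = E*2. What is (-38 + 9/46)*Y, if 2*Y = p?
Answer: 5217/23 ≈ 226.83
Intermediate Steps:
v(E, V) = 2 - 2*E (v(E, V) = 2 - E*2 = 2 - 2*E)
p = -12 (p = -18 - (2 - 2*4) = -18 - (2 - 8) = -18 - 1*(-6) = -18 + 6 = -12)
Y = -6 (Y = (½)*(-12) = -6)
(-38 + 9/46)*Y = (-38 + 9/46)*(-6) = -1739/46*(-6) = 5217/23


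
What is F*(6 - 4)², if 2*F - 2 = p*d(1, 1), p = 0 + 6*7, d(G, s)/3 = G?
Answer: 256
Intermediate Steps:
d(G, s) = 3*G
p = 42 (p = 0 + 42 = 42)
F = 64 (F = 1 + (42*(3*1))/2 = 1 + (42*3)/2 = 1 + (½)*126 = 1 + 63 = 64)
F*(6 - 4)² = 64*(6 - 4)² = 64*2² = 64*4 = 256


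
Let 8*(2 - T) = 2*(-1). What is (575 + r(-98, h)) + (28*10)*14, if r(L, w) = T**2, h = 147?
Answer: 72001/16 ≈ 4500.1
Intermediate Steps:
T = 9/4 (T = 2 - (-1)/4 = 2 - 1/8*(-2) = 2 + 1/4 = 9/4 ≈ 2.2500)
r(L, w) = 81/16 (r(L, w) = (9/4)**2 = 81/16)
(575 + r(-98, h)) + (28*10)*14 = (575 + 81/16) + (28*10)*14 = 9281/16 + 280*14 = 9281/16 + 3920 = 72001/16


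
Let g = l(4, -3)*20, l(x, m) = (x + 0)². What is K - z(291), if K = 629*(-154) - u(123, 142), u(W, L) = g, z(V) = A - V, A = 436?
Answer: -97331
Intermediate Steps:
l(x, m) = x²
g = 320 (g = 4²*20 = 16*20 = 320)
z(V) = 436 - V
u(W, L) = 320
K = -97186 (K = 629*(-154) - 1*320 = -96866 - 320 = -97186)
K - z(291) = -97186 - (436 - 1*291) = -97186 - (436 - 291) = -97186 - 1*145 = -97186 - 145 = -97331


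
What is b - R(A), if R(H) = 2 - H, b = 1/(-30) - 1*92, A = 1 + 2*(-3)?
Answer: -2971/30 ≈ -99.033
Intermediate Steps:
A = -5 (A = 1 - 6 = -5)
b = -2761/30 (b = -1/30 - 92 = -2761/30 ≈ -92.033)
b - R(A) = -2761/30 - (2 - 1*(-5)) = -2761/30 - (2 + 5) = -2761/30 - 1*7 = -2761/30 - 7 = -2971/30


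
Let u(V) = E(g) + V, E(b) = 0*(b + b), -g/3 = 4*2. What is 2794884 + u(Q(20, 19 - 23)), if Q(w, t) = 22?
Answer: 2794906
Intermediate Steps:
g = -24 (g = -12*2 = -3*8 = -24)
E(b) = 0 (E(b) = 0*(2*b) = 0)
u(V) = V (u(V) = 0 + V = V)
2794884 + u(Q(20, 19 - 23)) = 2794884 + 22 = 2794906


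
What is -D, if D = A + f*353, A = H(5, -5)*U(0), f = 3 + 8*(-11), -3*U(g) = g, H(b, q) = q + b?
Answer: 30005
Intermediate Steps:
H(b, q) = b + q
U(g) = -g/3
f = -85 (f = 3 - 88 = -85)
A = 0 (A = (5 - 5)*(-⅓*0) = 0*0 = 0)
D = -30005 (D = 0 - 85*353 = 0 - 30005 = -30005)
-D = -1*(-30005) = 30005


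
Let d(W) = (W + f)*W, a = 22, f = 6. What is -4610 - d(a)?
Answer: -5226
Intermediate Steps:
d(W) = W*(6 + W) (d(W) = (W + 6)*W = (6 + W)*W = W*(6 + W))
-4610 - d(a) = -4610 - 22*(6 + 22) = -4610 - 22*28 = -4610 - 1*616 = -4610 - 616 = -5226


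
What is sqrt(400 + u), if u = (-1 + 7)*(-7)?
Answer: sqrt(358) ≈ 18.921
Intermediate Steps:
u = -42 (u = 6*(-7) = -42)
sqrt(400 + u) = sqrt(400 - 42) = sqrt(358)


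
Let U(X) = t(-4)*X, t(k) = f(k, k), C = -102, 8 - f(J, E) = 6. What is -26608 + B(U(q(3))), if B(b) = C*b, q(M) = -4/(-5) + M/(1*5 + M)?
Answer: -268477/10 ≈ -26848.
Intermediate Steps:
f(J, E) = 2 (f(J, E) = 8 - 1*6 = 8 - 6 = 2)
t(k) = 2
q(M) = ⅘ + M/(5 + M) (q(M) = -4*(-⅕) + M/(5 + M) = ⅘ + M/(5 + M))
U(X) = 2*X
B(b) = -102*b
-26608 + B(U(q(3))) = -26608 - 204*(20 + 9*3)/(5*(5 + 3)) = -26608 - 204*(⅕)*(20 + 27)/8 = -26608 - 204*(⅕)*(⅛)*47 = -26608 - 204*47/40 = -26608 - 102*47/20 = -26608 - 2397/10 = -268477/10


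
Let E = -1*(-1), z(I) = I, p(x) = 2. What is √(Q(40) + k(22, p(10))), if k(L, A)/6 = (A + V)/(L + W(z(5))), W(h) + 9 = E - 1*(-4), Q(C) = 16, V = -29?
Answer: √7 ≈ 2.6458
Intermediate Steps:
E = 1
W(h) = -4 (W(h) = -9 + (1 - 1*(-4)) = -9 + (1 + 4) = -9 + 5 = -4)
k(L, A) = 6*(-29 + A)/(-4 + L) (k(L, A) = 6*((A - 29)/(L - 4)) = 6*((-29 + A)/(-4 + L)) = 6*(-29 + A)/(-4 + L))
√(Q(40) + k(22, p(10))) = √(16 + 6*(-29 + 2)/(-4 + 22)) = √(16 + 6*(-27)/18) = √(16 + 6*(1/18)*(-27)) = √(16 - 9) = √7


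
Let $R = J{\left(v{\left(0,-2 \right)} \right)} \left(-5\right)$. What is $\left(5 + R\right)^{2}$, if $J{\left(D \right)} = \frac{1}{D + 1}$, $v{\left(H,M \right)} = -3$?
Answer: $\frac{225}{4} \approx 56.25$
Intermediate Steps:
$J{\left(D \right)} = \frac{1}{1 + D}$
$R = \frac{5}{2}$ ($R = \frac{1}{1 - 3} \left(-5\right) = \frac{1}{-2} \left(-5\right) = \left(- \frac{1}{2}\right) \left(-5\right) = \frac{5}{2} \approx 2.5$)
$\left(5 + R\right)^{2} = \left(5 + \frac{5}{2}\right)^{2} = \left(\frac{15}{2}\right)^{2} = \frac{225}{4}$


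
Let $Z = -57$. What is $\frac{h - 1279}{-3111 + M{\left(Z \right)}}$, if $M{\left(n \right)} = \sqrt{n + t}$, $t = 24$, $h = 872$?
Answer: $\frac{422059}{3226118} + \frac{407 i \sqrt{33}}{9678354} \approx 0.13083 + 0.00024157 i$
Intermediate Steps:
$M{\left(n \right)} = \sqrt{24 + n}$ ($M{\left(n \right)} = \sqrt{n + 24} = \sqrt{24 + n}$)
$\frac{h - 1279}{-3111 + M{\left(Z \right)}} = \frac{872 - 1279}{-3111 + \sqrt{24 - 57}} = - \frac{407}{-3111 + \sqrt{-33}} = - \frac{407}{-3111 + i \sqrt{33}}$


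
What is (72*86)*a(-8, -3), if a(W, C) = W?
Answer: -49536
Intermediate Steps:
(72*86)*a(-8, -3) = (72*86)*(-8) = 6192*(-8) = -49536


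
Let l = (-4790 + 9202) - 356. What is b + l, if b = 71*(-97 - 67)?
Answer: -7588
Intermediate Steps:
l = 4056 (l = 4412 - 356 = 4056)
b = -11644 (b = 71*(-164) = -11644)
b + l = -11644 + 4056 = -7588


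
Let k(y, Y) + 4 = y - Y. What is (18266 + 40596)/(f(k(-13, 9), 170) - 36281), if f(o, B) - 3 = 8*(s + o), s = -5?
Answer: -29431/18263 ≈ -1.6115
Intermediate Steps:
k(y, Y) = -4 + y - Y (k(y, Y) = -4 + (y - Y) = -4 + y - Y)
f(o, B) = -37 + 8*o (f(o, B) = 3 + 8*(-5 + o) = 3 + (-40 + 8*o) = -37 + 8*o)
(18266 + 40596)/(f(k(-13, 9), 170) - 36281) = (18266 + 40596)/((-37 + 8*(-4 - 13 - 1*9)) - 36281) = 58862/((-37 + 8*(-4 - 13 - 9)) - 36281) = 58862/((-37 + 8*(-26)) - 36281) = 58862/((-37 - 208) - 36281) = 58862/(-245 - 36281) = 58862/(-36526) = 58862*(-1/36526) = -29431/18263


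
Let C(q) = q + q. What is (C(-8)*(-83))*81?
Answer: 107568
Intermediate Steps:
C(q) = 2*q
(C(-8)*(-83))*81 = ((2*(-8))*(-83))*81 = -16*(-83)*81 = 1328*81 = 107568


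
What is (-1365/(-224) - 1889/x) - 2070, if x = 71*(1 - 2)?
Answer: -4628747/2272 ≈ -2037.3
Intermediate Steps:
x = -71 (x = 71*(-1) = -71)
(-1365/(-224) - 1889/x) - 2070 = (-1365/(-224) - 1889/(-71)) - 2070 = (-1365*(-1/224) - 1889*(-1/71)) - 2070 = (195/32 + 1889/71) - 2070 = 74293/2272 - 2070 = -4628747/2272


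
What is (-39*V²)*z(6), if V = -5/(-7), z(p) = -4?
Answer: 3900/49 ≈ 79.592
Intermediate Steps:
V = 5/7 (V = -5*(-⅐) = 5/7 ≈ 0.71429)
(-39*V²)*z(6) = -39*(5/7)²*(-4) = -39*25/49*(-4) = -975/49*(-4) = 3900/49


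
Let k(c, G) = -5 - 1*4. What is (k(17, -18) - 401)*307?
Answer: -125870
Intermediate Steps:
k(c, G) = -9 (k(c, G) = -5 - 4 = -9)
(k(17, -18) - 401)*307 = (-9 - 401)*307 = -410*307 = -125870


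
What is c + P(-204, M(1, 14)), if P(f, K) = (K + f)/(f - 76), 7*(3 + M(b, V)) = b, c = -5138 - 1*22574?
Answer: -6789259/245 ≈ -27711.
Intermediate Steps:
c = -27712 (c = -5138 - 22574 = -27712)
M(b, V) = -3 + b/7
P(f, K) = (K + f)/(-76 + f)
c + P(-204, M(1, 14)) = -27712 + ((-3 + (⅐)*1) - 204)/(-76 - 204) = -27712 + ((-3 + ⅐) - 204)/(-280) = -27712 - (-20/7 - 204)/280 = -27712 - 1/280*(-1448/7) = -27712 + 181/245 = -6789259/245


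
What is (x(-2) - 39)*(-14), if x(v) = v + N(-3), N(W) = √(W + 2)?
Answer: 574 - 14*I ≈ 574.0 - 14.0*I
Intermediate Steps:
N(W) = √(2 + W)
x(v) = I + v (x(v) = v + √(2 - 3) = v + √(-1) = v + I = I + v)
(x(-2) - 39)*(-14) = ((I - 2) - 39)*(-14) = ((-2 + I) - 39)*(-14) = (-41 + I)*(-14) = 574 - 14*I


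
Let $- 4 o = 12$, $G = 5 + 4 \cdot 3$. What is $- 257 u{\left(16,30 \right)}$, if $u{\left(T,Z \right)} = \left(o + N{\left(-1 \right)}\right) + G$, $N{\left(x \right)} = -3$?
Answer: $-2827$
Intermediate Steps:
$G = 17$ ($G = 5 + 12 = 17$)
$o = -3$ ($o = \left(- \frac{1}{4}\right) 12 = -3$)
$u{\left(T,Z \right)} = 11$ ($u{\left(T,Z \right)} = \left(-3 - 3\right) + 17 = -6 + 17 = 11$)
$- 257 u{\left(16,30 \right)} = \left(-257\right) 11 = -2827$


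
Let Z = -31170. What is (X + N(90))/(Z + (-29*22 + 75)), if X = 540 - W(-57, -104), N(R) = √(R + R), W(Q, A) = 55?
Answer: -485/31733 - 6*√5/31733 ≈ -0.015707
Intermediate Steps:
N(R) = √2*√R (N(R) = √(2*R) = √2*√R)
X = 485 (X = 540 - 1*55 = 540 - 55 = 485)
(X + N(90))/(Z + (-29*22 + 75)) = (485 + √2*√90)/(-31170 + (-29*22 + 75)) = (485 + √2*(3*√10))/(-31170 + (-638 + 75)) = (485 + 6*√5)/(-31170 - 563) = (485 + 6*√5)/(-31733) = (485 + 6*√5)*(-1/31733) = -485/31733 - 6*√5/31733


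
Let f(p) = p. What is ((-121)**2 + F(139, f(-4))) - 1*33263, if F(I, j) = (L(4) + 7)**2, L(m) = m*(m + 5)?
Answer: -16773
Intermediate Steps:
L(m) = m*(5 + m)
F(I, j) = 1849 (F(I, j) = (4*(5 + 4) + 7)**2 = (4*9 + 7)**2 = (36 + 7)**2 = 43**2 = 1849)
((-121)**2 + F(139, f(-4))) - 1*33263 = ((-121)**2 + 1849) - 1*33263 = (14641 + 1849) - 33263 = 16490 - 33263 = -16773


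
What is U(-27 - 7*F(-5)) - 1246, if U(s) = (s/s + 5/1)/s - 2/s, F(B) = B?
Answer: -2491/2 ≈ -1245.5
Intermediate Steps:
U(s) = 4/s (U(s) = (1 + 5*1)/s - 2/s = (1 + 5)/s - 2/s = 6/s - 2/s = 4/s)
U(-27 - 7*F(-5)) - 1246 = 4/(-27 - 7*(-5)) - 1246 = 4/(-27 + 35) - 1246 = 4/8 - 1246 = 4*(⅛) - 1246 = ½ - 1246 = -2491/2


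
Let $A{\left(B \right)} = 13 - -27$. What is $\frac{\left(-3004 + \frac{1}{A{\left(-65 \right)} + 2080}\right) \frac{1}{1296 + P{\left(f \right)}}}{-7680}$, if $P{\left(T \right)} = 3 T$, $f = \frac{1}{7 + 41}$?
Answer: $\frac{6368479}{21101971200} \approx 0.0003018$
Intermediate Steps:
$A{\left(B \right)} = 40$ ($A{\left(B \right)} = 13 + 27 = 40$)
$f = \frac{1}{48} \approx 0.020833$
$\frac{\left(-3004 + \frac{1}{A{\left(-65 \right)} + 2080}\right) \frac{1}{1296 + P{\left(f \right)}}}{-7680} = \frac{\left(-3004 + \frac{1}{40 + 2080}\right) \frac{1}{1296 + 3 \cdot \frac{1}{48}}}{-7680} = \frac{-3004 + \frac{1}{2120}}{1296 + \frac{1}{16}} \left(- \frac{1}{7680}\right) = \frac{-3004 + \frac{1}{2120}}{\frac{20737}{16}} \left(- \frac{1}{7680}\right) = \left(- \frac{6368479}{2120}\right) \frac{16}{20737} \left(- \frac{1}{7680}\right) = \left(- \frac{12736958}{5495305}\right) \left(- \frac{1}{7680}\right) = \frac{6368479}{21101971200}$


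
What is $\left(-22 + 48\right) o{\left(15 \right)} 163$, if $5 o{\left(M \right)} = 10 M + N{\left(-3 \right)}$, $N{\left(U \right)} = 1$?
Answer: $\frac{639938}{5} \approx 1.2799 \cdot 10^{5}$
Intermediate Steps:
$o{\left(M \right)} = \frac{1}{5} + 2 M$ ($o{\left(M \right)} = \frac{10 M + 1}{5} = \frac{1 + 10 M}{5} = \frac{1}{5} + 2 M$)
$\left(-22 + 48\right) o{\left(15 \right)} 163 = \left(-22 + 48\right) \left(\frac{1}{5} + 2 \cdot 15\right) 163 = 26 \left(\frac{1}{5} + 30\right) 163 = 26 \cdot \frac{151}{5} \cdot 163 = \frac{3926}{5} \cdot 163 = \frac{639938}{5}$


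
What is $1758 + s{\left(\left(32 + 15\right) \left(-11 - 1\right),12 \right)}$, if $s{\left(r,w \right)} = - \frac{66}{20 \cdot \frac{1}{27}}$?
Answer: $\frac{16689}{10} \approx 1668.9$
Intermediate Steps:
$s{\left(r,w \right)} = - \frac{891}{10}$ ($s{\left(r,w \right)} = - \frac{66}{20 \cdot \frac{1}{27}} = - \frac{66}{\frac{20}{27}} = \left(-66\right) \frac{27}{20} = - \frac{891}{10}$)
$1758 + s{\left(\left(32 + 15\right) \left(-11 - 1\right),12 \right)} = 1758 - \frac{891}{10} = \frac{16689}{10}$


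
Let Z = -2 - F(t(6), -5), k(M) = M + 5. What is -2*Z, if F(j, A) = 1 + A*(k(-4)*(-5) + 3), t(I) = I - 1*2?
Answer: 26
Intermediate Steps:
t(I) = -2 + I (t(I) = I - 2 = -2 + I)
k(M) = 5 + M
F(j, A) = 1 - 2*A (F(j, A) = 1 + A*((5 - 4)*(-5) + 3) = 1 + A*(1*(-5) + 3) = 1 + A*(-5 + 3) = 1 + A*(-2) = 1 - 2*A)
Z = -13 (Z = -2 - (1 - 2*(-5)) = -2 - (1 + 10) = -2 - 1*11 = -2 - 11 = -13)
-2*Z = -2*(-13) = 26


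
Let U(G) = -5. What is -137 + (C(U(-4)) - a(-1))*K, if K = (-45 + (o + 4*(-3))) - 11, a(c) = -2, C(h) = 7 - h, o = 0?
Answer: -1089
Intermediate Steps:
K = -68 (K = (-45 + (0 + 4*(-3))) - 11 = (-45 + (0 - 12)) - 11 = (-45 - 12) - 11 = -57 - 11 = -68)
-137 + (C(U(-4)) - a(-1))*K = -137 + ((7 - 1*(-5)) - 1*(-2))*(-68) = -137 + ((7 + 5) + 2)*(-68) = -137 + (12 + 2)*(-68) = -137 + 14*(-68) = -137 - 952 = -1089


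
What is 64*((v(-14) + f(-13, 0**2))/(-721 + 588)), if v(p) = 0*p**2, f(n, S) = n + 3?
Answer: 640/133 ≈ 4.8120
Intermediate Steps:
f(n, S) = 3 + n
v(p) = 0
64*((v(-14) + f(-13, 0**2))/(-721 + 588)) = 64*((0 + (3 - 13))/(-721 + 588)) = 64*((0 - 10)/(-133)) = 64*(-10*(-1/133)) = 64*(10/133) = 640/133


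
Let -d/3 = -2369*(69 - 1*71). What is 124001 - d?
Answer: 138215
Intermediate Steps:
d = -14214 (d = -(-7107)*(69 - 1*71) = -(-7107)*(69 - 71) = -(-7107)*(-2) = -3*4738 = -14214)
124001 - d = 124001 - 1*(-14214) = 124001 + 14214 = 138215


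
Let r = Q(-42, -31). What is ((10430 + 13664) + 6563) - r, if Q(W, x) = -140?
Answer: 30797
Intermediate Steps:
r = -140
((10430 + 13664) + 6563) - r = ((10430 + 13664) + 6563) - 1*(-140) = (24094 + 6563) + 140 = 30657 + 140 = 30797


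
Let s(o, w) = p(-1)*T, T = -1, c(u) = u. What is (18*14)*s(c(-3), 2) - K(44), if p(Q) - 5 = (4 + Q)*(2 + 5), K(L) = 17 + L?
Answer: -6613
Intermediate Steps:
p(Q) = 33 + 7*Q (p(Q) = 5 + (4 + Q)*(2 + 5) = 5 + (4 + Q)*7 = 5 + (28 + 7*Q) = 33 + 7*Q)
s(o, w) = -26 (s(o, w) = (33 + 7*(-1))*(-1) = (33 - 7)*(-1) = 26*(-1) = -26)
(18*14)*s(c(-3), 2) - K(44) = (18*14)*(-26) - (17 + 44) = 252*(-26) - 1*61 = -6552 - 61 = -6613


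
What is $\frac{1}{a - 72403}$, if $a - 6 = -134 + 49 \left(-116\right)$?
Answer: $- \frac{1}{78215} \approx -1.2785 \cdot 10^{-5}$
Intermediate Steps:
$a = -5812$ ($a = 6 + \left(-134 + 49 \left(-116\right)\right) = 6 - 5818 = -5812$)
$\frac{1}{a - 72403} = \frac{1}{-5812 - 72403} = \frac{1}{-78215} = - \frac{1}{78215}$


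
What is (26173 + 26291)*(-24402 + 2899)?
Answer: -1128133392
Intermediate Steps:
(26173 + 26291)*(-24402 + 2899) = 52464*(-21503) = -1128133392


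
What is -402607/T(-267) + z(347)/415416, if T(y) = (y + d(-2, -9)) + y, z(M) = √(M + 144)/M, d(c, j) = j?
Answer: 402607/543 + √491/144149352 ≈ 741.45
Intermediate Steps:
z(M) = √(144 + M)/M
T(y) = -9 + 2*y (T(y) = (y - 9) + y = (-9 + y) + y = -9 + 2*y)
-402607/T(-267) + z(347)/415416 = -402607/(-9 + 2*(-267)) + (√(144 + 347)/347)/415416 = -402607/(-9 - 534) + (√491/347)*(1/415416) = -402607/(-543) + √491/144149352 = -402607*(-1/543) + √491/144149352 = 402607/543 + √491/144149352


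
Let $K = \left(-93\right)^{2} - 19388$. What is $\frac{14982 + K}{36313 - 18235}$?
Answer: $\frac{4243}{18078} \approx 0.23471$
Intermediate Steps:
$K = -10739$ ($K = 8649 - 19388 = -10739$)
$\frac{14982 + K}{36313 - 18235} = \frac{14982 - 10739}{36313 - 18235} = \frac{4243}{18078}$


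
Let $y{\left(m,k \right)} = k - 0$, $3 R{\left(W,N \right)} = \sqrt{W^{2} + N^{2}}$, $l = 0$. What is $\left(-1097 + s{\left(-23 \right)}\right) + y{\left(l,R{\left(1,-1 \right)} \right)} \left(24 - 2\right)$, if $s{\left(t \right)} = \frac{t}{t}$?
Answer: $-1096 + \frac{22 \sqrt{2}}{3} \approx -1085.6$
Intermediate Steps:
$R{\left(W,N \right)} = \frac{\sqrt{N^{2} + W^{2}}}{3}$ ($R{\left(W,N \right)} = \frac{\sqrt{W^{2} + N^{2}}}{3} = \frac{\sqrt{N^{2} + W^{2}}}{3}$)
$s{\left(t \right)} = 1$
$y{\left(m,k \right)} = k$ ($y{\left(m,k \right)} = k + 0 = k$)
$\left(-1097 + s{\left(-23 \right)}\right) + y{\left(l,R{\left(1,-1 \right)} \right)} \left(24 - 2\right) = \left(-1097 + 1\right) + \frac{\sqrt{\left(-1\right)^{2} + 1^{2}}}{3} \left(24 - 2\right) = -1096 + \frac{\sqrt{1 + 1}}{3} \cdot 22 = -1096 + \frac{\sqrt{2}}{3} \cdot 22 = -1096 + \frac{22 \sqrt{2}}{3}$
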